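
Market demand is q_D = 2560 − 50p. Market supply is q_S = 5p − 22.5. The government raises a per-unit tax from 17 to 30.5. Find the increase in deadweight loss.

In inverse form: demand p = 51.2 − 0.02q, supply p = 4.5 + 0.2q.
Competitive equilibrium: 51.2 − 0.02q = 4.5 + 0.2q → q* = 212.2727, p* = 46.9545.
For a per-unit tax t: Δq = t/0.22, so DWL = ½·t·(t/0.22) = t²/0.44.
At t = 17: DWL = 656.818. At t = 30.5: DWL = 2114.205.
Increase = 2114.205 − 656.818 = 1457.39.

1457.39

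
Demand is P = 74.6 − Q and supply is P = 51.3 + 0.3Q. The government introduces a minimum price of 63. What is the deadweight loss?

Competitive equilibrium: 74.6 − Q = 51.3 + 0.3Q → Q* = 17.9231, P* = 56.6769.
At the floor P = 63, quantity demanded = (74.6 − 63)/1 = 11.6.
Sellers' marginal cost at Q' = 11.6: 51.3 + 0.3·11.6 = 54.78.
ΔQ = 17.9231 − 11.6 = 6.3231; wedge = 63 − 54.78 = 8.22.
Welfare loss = ½ × 6.3231 × 8.22 = 25.99.

25.99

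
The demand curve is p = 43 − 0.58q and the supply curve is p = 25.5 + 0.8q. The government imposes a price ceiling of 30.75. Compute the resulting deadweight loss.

Competitive equilibrium: 43 − 0.58q = 25.5 + 0.8q → q* = 12.6812, p* = 35.6449.
At the ceiling p = 30.75, quantity supplied = (30.75 − 25.5)/0.8 = 6.5625.
Willingness to pay at q' = 6.5625: 43 − 0.58·6.5625 = 39.1938.
Δq = 12.6812 − 6.5625 = 6.1187; wedge = 39.1938 − 30.75 = 8.4438.
Welfare loss = ½ × 6.1187 × 8.4438 = 25.83.

25.83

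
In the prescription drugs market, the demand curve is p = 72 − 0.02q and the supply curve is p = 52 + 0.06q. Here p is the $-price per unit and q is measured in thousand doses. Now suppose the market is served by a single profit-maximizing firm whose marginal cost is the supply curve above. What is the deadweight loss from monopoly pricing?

$100 thousand

Competitive equilibrium: 72 − 0.02q = 52 + 0.06q → q* = 250, p* = 67.
Marginal revenue: MR = 72 − 0.04q. Set MR = MC: 72 − 0.04q = 52 + 0.06q → q_m = 200.
Price p_m = 72 − 0.02·200 = 68; MC(q_m) = 52 + 0.06·200 = 64.
Competitive q* = 250, so Δq = 50; wedge = 68 − 64 = 4.
Deadweight loss = ½ × 50 × 4 = $100 thousand.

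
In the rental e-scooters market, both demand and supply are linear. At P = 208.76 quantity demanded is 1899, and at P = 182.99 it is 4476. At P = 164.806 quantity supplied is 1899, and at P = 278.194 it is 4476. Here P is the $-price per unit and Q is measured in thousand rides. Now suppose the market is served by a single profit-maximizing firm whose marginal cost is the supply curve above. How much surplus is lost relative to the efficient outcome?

$4851.67 thousand

Demand slope = (182.99 − 208.76)/(4476 − 1899) = −0.01, so P = 227.75 − 0.01Q.
Supply slope = (278.194 − 164.806)/(4476 − 1899) = 0.044, so P = 81.25 + 0.044Q.
Competitive equilibrium: 227.75 − 0.01Q = 81.25 + 0.044Q → Q* = 2712.963, P* = 200.6204.
Marginal revenue: MR = 227.75 − 0.02Q. Set MR = MC: 227.75 − 0.02Q = 81.25 + 0.044Q → Q_m = 2289.0625.
Price P_m = 227.75 − 0.01·2289.0625 = 204.8594; MC(Q_m) = 81.25 + 0.044·2289.0625 = 181.9688.
Competitive Q* = 2712.963, so ΔQ = 423.9005; wedge = 204.8594 − 181.9688 = 22.8906.
DWL = ½ × 423.9005 × 22.8906 = $4851.67 thousand.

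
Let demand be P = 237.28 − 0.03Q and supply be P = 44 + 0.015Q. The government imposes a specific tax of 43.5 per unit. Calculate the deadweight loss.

21025

Competitive equilibrium: 237.28 − 0.03Q = 44 + 0.015Q → Q* = 4295.1111, P* = 108.4267.
With the tax, the buyer price exceeds the seller price by 43.5: (237.28 − 0.03Q) − (44 + 0.015Q) = 43.5 → Q' = 3328.4444.
ΔQ = 4295.1111 − 3328.4444 = 966.6667; the wedge equals the tax, 43.5.
Welfare loss = ½ × 966.6667 × 43.5 = 21025.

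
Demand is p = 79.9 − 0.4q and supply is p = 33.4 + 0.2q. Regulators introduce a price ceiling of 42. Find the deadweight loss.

357.075

Competitive equilibrium: 79.9 − 0.4q = 33.4 + 0.2q → q* = 77.5, p* = 48.9.
At the ceiling p = 42, quantity supplied = (42 − 33.4)/0.2 = 43.
Willingness to pay at q' = 43: 79.9 − 0.4·43 = 62.7.
Δq = 77.5 − 43 = 34.5; wedge = 62.7 − 42 = 20.7.
The triangle = ½ × 34.5 × 20.7 = 357.075.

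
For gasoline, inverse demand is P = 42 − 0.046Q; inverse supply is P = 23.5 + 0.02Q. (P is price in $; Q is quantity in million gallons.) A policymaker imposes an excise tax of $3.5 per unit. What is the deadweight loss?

$92.80 million

Competitive equilibrium: 42 − 0.046Q = 23.5 + 0.02Q → Q* = 280.303, P* = 29.1061.
With the tax, the buyer price exceeds the seller price by 3.5: (42 − 0.046Q) − (23.5 + 0.02Q) = 3.5 → Q' = 227.2727.
ΔQ = 280.303 − 227.2727 = 53.0303; the wedge equals the tax, 3.5.
Deadweight loss = ½ × 53.0303 × 3.5 = $92.80 million.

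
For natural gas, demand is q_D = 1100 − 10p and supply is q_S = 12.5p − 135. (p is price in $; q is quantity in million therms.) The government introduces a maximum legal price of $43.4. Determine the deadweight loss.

$1856.17 million

In inverse form: demand p = 110 − 0.1q, supply p = 10.8 + 0.08q.
Competitive equilibrium: 110 − 0.1q = 10.8 + 0.08q → q* = 551.1111, p* = 54.8889.
At the ceiling p = 43.4, quantity supplied = (43.4 − 10.8)/0.08 = 407.5.
Willingness to pay at q' = 407.5: 110 − 0.1·407.5 = 69.25.
Δq = 551.1111 − 407.5 = 143.6111; wedge = 69.25 − 43.4 = 25.85.
Deadweight loss = ½ × 143.6111 × 25.85 = $1856.17 million.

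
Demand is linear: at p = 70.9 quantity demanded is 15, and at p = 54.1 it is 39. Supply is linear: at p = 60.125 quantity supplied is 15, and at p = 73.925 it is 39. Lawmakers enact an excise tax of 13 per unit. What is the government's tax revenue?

172.31

Demand slope = (54.1 − 70.9)/(39 − 15) = −0.7, so p = 81.4 − 0.7q.
Supply slope = (73.925 − 60.125)/(39 − 15) = 0.575, so p = 51.5 + 0.575q.
Competitive equilibrium: 81.4 − 0.7q = 51.5 + 0.575q → q* = 23.451, p* = 64.9843.
With the tax, the buyer price exceeds the seller price by 13: (81.4 − 0.7q) − (51.5 + 0.575q) = 13 → q' = 13.2549.
Tax revenue = 13 × 13.2549 = 172.31.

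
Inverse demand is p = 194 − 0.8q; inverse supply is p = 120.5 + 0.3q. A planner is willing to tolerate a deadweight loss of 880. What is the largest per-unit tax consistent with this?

Competitive equilibrium: 194 − 0.8q = 120.5 + 0.3q → q* = 66.8182, p* = 140.5455.
A tax t gives Δq = t/1.1 and wedge t, so DWL = t²/2.2.
t²/2.2 = 880 → t² = 1936 → t = 44.

44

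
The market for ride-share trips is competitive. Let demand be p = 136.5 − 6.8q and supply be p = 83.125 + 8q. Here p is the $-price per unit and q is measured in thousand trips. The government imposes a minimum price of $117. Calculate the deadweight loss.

$4.04 thousand

Competitive equilibrium: 136.5 − 6.8q = 83.125 + 8q → q* = 3.6064, p* = 111.9764.
At the floor p = 117, quantity demanded = (136.5 − 117)/6.8 = 2.8676.
Sellers' marginal cost at q' = 2.8676: 83.125 + 8·2.8676 = 106.0658.
Δq = 3.6064 − 2.8676 = 0.7388; wedge = 117 − 106.0658 = 10.9342.
DWL = ½ × 0.7388 × 10.9342 = $4.04 thousand.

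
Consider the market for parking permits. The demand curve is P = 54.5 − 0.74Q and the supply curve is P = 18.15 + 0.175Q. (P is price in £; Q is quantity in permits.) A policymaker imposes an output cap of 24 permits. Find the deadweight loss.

Competitive equilibrium: 54.5 − 0.74Q = 18.15 + 0.175Q → Q* = 39.7268, P* = 25.1022.
At Q = 24: demand price = 54.5 − 0.74·24 = 36.74; supply price = 18.15 + 0.175·24 = 22.35.
ΔQ = 39.7268 − 24 = 15.7268; wedge = 36.74 − 22.35 = 14.39.
DWL = ½ × 15.7268 × 14.39 = £113.15.

£113.15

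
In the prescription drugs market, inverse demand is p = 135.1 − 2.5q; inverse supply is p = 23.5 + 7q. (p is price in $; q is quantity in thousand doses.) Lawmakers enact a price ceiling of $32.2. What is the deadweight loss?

$524.14 thousand

Competitive equilibrium: 135.1 − 2.5q = 23.5 + 7q → q* = 11.7474, p* = 105.7316.
At the ceiling p = 32.2, quantity supplied = (32.2 − 23.5)/7 = 1.2429.
Willingness to pay at q' = 1.2429: 135.1 − 2.5·1.2429 = 131.9928.
Δq = 11.7474 − 1.2429 = 10.5045; wedge = 131.9928 − 32.2 = 99.7928.
The triangle = ½ × 10.5045 × 99.7928 = $524.14 thousand.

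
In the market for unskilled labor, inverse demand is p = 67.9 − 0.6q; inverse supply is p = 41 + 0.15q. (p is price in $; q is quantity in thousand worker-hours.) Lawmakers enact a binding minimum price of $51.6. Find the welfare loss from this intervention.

$28.38 thousand

Competitive equilibrium: 67.9 − 0.6q = 41 + 0.15q → q* = 35.8667, p* = 46.38.
At the floor p = 51.6, quantity demanded = (67.9 − 51.6)/0.6 = 27.1667.
Sellers' marginal cost at q' = 27.1667: 41 + 0.15·27.1667 = 45.075.
Δq = 35.8667 − 27.1667 = 8.7; wedge = 51.6 − 45.075 = 6.525.
Welfare loss = ½ × 8.7 × 6.525 = $28.38 thousand.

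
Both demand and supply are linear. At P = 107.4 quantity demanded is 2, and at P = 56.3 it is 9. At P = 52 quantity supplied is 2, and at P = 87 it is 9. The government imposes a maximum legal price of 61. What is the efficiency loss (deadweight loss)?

44.97

Demand slope = (56.3 − 107.4)/(9 − 2) = −7.3, so P = 122 − 7.3Q.
Supply slope = (87 − 52)/(9 − 2) = 5, so P = 42 + 5Q.
Competitive equilibrium: 122 − 7.3Q = 42 + 5Q → Q* = 6.5041, P* = 74.5203.
At the ceiling P = 61, quantity supplied = (61 − 42)/5 = 3.8.
Willingness to pay at Q' = 3.8: 122 − 7.3·3.8 = 94.26.
ΔQ = 6.5041 − 3.8 = 2.7041; wedge = 94.26 − 61 = 33.26.
Deadweight loss = ½ × 2.7041 × 33.26 = 44.97.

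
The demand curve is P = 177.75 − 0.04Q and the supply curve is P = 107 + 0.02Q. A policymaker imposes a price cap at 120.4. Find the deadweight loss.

Competitive equilibrium: 177.75 − 0.04Q = 107 + 0.02Q → Q* = 1179.1667, P* = 130.5833.
At the ceiling P = 120.4, quantity supplied = (120.4 − 107)/0.02 = 670.
Willingness to pay at Q' = 670: 177.75 − 0.04·670 = 150.95.
ΔQ = 1179.1667 − 670 = 509.1667; wedge = 150.95 − 120.4 = 30.55.
Deadweight loss = ½ × 509.1667 × 30.55 = 7777.52.

7777.52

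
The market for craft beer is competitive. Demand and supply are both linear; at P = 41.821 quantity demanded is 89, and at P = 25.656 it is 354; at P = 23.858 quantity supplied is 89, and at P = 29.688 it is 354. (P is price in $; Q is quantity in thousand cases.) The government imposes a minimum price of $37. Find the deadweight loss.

Demand slope = (25.656 − 41.821)/(354 − 89) = −0.061, so P = 47.25 − 0.061Q.
Supply slope = (29.688 − 23.858)/(354 − 89) = 0.022, so P = 21.9 + 0.022Q.
Competitive equilibrium: 47.25 − 0.061Q = 21.9 + 0.022Q → Q* = 305.4217, P* = 28.6193.
At the floor P = 37, quantity demanded = (47.25 − 37)/0.061 = 168.0328.
Sellers' marginal cost at Q' = 168.0328: 21.9 + 0.022·168.0328 = 25.5967.
ΔQ = 305.4217 − 168.0328 = 137.3889; wedge = 37 − 25.5967 = 11.4033.
Welfare loss = ½ × 137.3889 × 11.4033 = $783.34 thousand.

$783.34 thousand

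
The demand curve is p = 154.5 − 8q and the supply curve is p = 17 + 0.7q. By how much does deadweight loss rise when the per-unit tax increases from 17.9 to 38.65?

67.44

Competitive equilibrium: 154.5 − 8q = 17 + 0.7q → q* = 15.8046, p* = 28.0632.
For a per-unit tax t: Δq = t/8.7, so DWL = ½·t·(t/8.7) = t²/17.4.
At t = 17.9: DWL = 18.414. At t = 38.65: DWL = 85.852.
Increase = 85.852 − 18.414 = 67.44.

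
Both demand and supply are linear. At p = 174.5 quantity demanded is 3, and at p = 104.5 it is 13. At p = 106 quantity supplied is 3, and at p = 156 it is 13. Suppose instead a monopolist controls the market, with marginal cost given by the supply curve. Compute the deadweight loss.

61.76

Demand slope = (104.5 − 174.5)/(13 − 3) = −7, so p = 195.5 − 7q.
Supply slope = (156 − 106)/(13 − 3) = 5, so p = 91 + 5q.
Competitive equilibrium: 195.5 − 7q = 91 + 5q → q* = 8.7083, p* = 134.5417.
Marginal revenue: MR = 195.5 − 14q. Set MR = MC: 195.5 − 14q = 91 + 5q → q_m = 5.5.
Price p_m = 195.5 − 7·5.5 = 157; MC(q_m) = 91 + 5·5.5 = 118.5.
Competitive q* = 8.7083, so Δq = 3.2083; wedge = 157 − 118.5 = 38.5.
DWL = ½ × 3.2083 × 38.5 = 61.76.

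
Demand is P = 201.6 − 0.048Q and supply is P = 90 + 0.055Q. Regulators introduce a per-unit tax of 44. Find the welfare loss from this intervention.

9398.06

Competitive equilibrium: 201.6 − 0.048Q = 90 + 0.055Q → Q* = 1083.4951, P* = 149.5922.
With the tax, the buyer price exceeds the seller price by 44: (201.6 − 0.048Q) − (90 + 0.055Q) = 44 → Q' = 656.3107.
ΔQ = 1083.4951 − 656.3107 = 427.1844; the wedge equals the tax, 44.
The triangle = ½ × 427.1844 × 44 = 9398.06.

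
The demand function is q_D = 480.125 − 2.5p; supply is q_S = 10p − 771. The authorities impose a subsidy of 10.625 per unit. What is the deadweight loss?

In inverse form: demand p = 192.05 − 0.4q, supply p = 77.1 + 0.1q.
Competitive equilibrium: 192.05 − 0.4q = 77.1 + 0.1q → q* = 229.9, p* = 100.09.
The subsidy lowers effective supply by 10.625: p = 66.475 + 0.1q.
New quantity: 192.05 − 0.4q = 66.475 + 0.1q → q' = 251.15.
Overproduction Δq = 251.15 − 229.9 = 21.25; wedge = subsidy = 10.625.
The triangle = ½ × 21.25 × 10.625 = 112.89.

112.89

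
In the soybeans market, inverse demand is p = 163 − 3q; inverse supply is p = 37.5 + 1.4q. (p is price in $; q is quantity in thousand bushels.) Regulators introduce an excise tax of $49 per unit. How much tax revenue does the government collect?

$851.93 thousand

Competitive equilibrium: 163 − 3q = 37.5 + 1.4q → q* = 28.5227, p* = 77.4318.
With the tax, the buyer price exceeds the seller price by 49: (163 − 3q) − (37.5 + 1.4q) = 49 → q' = 17.3864.
Tax revenue = 49 × 17.3864 = $851.93 thousand.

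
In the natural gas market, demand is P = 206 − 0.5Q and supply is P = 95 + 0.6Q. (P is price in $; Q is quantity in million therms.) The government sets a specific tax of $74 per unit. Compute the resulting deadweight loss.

$2489.09 million

Competitive equilibrium: 206 − 0.5Q = 95 + 0.6Q → Q* = 100.9091, P* = 155.5455.
With the tax, the buyer price exceeds the seller price by 74: (206 − 0.5Q) − (95 + 0.6Q) = 74 → Q' = 33.6364.
ΔQ = 100.9091 − 33.6364 = 67.2727; the wedge equals the tax, 74.
DWL = ½ × 67.2727 × 74 = $2489.09 million.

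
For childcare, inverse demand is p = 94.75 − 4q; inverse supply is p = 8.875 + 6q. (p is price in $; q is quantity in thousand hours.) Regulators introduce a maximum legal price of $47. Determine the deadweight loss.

Competitive equilibrium: 94.75 − 4q = 8.875 + 6q → q* = 8.5875, p* = 60.4.
At the ceiling p = 47, quantity supplied = (47 − 8.875)/6 = 6.3542.
Willingness to pay at q' = 6.3542: 94.75 − 4·6.3542 = 69.3332.
Δq = 8.5875 − 6.3542 = 2.2333; wedge = 69.3332 − 47 = 22.3332.
DWL = ½ × 2.2333 × 22.3332 = $24.94 thousand.

$24.94 thousand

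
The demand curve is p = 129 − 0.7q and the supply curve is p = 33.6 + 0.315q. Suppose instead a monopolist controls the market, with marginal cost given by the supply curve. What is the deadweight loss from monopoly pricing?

746.91

Competitive equilibrium: 129 − 0.7q = 33.6 + 0.315q → q* = 93.9901, p* = 63.2069.
Marginal revenue: MR = 129 − 1.4q. Set MR = MC: 129 − 1.4q = 33.6 + 0.315q → q_m = 55.6268.
Price p_m = 129 − 0.7·55.6268 = 90.0612; MC(q_m) = 33.6 + 0.315·55.6268 = 51.1224.
Competitive q* = 93.9901, so Δq = 38.3633; wedge = 90.0612 − 51.1224 = 38.9388.
DWL = ½ × 38.3633 × 38.9388 = 746.91.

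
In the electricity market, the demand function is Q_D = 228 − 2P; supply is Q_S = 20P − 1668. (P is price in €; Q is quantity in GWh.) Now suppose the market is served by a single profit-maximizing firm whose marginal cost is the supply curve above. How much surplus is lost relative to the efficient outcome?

€193.02

In inverse form: demand P = 114 − 0.5Q, supply P = 83.4 + 0.05Q.
Competitive equilibrium: 114 − 0.5Q = 83.4 + 0.05Q → Q* = 55.63636, P* = 86.18182.
Marginal revenue: MR = 114 − Q. Set MR = MC: 114 − Q = 83.4 + 0.05Q → Q_m = 29.14286.
Price P_m = 114 − 0.5·29.14286 = 99.42857; MC(Q_m) = 83.4 + 0.05·29.14286 = 84.85714.
Competitive Q* = 55.63636, so ΔQ = 26.4935; wedge = 99.42857 − 84.85714 = 14.57143.
The triangle = ½ × 26.4935 × 14.57143 = €193.02.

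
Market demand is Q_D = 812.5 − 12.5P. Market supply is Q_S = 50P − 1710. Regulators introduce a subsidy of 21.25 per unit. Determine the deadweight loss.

2257.81

In inverse form: demand P = 65 − 0.08Q, supply P = 34.2 + 0.02Q.
Competitive equilibrium: 65 − 0.08Q = 34.2 + 0.02Q → Q* = 308, P* = 40.36.
The subsidy lowers effective supply by 21.25: P = 12.95 + 0.02Q.
New quantity: 65 − 0.08Q = 12.95 + 0.02Q → Q' = 520.5.
Overproduction ΔQ = 520.5 − 308 = 212.5; wedge = subsidy = 21.25.
Welfare loss = ½ × 212.5 × 21.25 = 2257.81.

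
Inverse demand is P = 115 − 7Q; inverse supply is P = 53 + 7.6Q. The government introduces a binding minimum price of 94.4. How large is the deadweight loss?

12.41

Competitive equilibrium: 115 − 7Q = 53 + 7.6Q → Q* = 4.2466, P* = 85.274.
At the floor P = 94.4, quantity demanded = (115 − 94.4)/7 = 2.9429.
Sellers' marginal cost at Q' = 2.9429: 53 + 7.6·2.9429 = 75.366.
ΔQ = 4.2466 − 2.9429 = 1.3037; wedge = 94.4 − 75.366 = 19.034.
The triangle = ½ × 1.3037 × 19.034 = 12.41.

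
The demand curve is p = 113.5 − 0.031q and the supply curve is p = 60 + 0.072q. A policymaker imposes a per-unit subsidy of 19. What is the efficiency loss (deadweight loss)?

1752.43

Competitive equilibrium: 113.5 − 0.031q = 60 + 0.072q → q* = 519.4175, p* = 97.3981.
The subsidy lowers effective supply by 19: p = 41 + 0.072q.
New quantity: 113.5 − 0.031q = 41 + 0.072q → q' = 703.8835.
Overproduction Δq = 703.8835 − 519.4175 = 184.466; wedge = subsidy = 19.
DWL = ½ × 184.466 × 19 = 1752.43.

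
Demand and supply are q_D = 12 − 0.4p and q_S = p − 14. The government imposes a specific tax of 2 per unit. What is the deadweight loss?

In inverse form: demand p = 30 − 2.5q, supply p = 14 + q.
Competitive equilibrium: 30 − 2.5q = 14 + q → q* = 4.5714, p* = 18.5714.
With the tax, the buyer price exceeds the seller price by 2: (30 − 2.5q) − (14 + q) = 2 → q' = 4.
Δq = 4.5714 − 4 = 0.5714; the wedge equals the tax, 2.
DWL = ½ × 0.5714 × 2 = 0.57.

0.57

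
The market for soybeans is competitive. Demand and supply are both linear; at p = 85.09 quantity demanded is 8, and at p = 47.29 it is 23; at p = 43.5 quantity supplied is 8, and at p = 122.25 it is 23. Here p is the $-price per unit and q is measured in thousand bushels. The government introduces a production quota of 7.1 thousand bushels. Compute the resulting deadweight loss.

$151.89 thousand

Demand slope = (47.29 − 85.09)/(23 − 8) = −2.52, so p = 105.25 − 2.52q.
Supply slope = (122.25 − 43.5)/(23 − 8) = 5.25, so p = 1.5 + 5.25q.
Competitive equilibrium: 105.25 − 2.52q = 1.5 + 5.25q → q* = 13.3526, p* = 71.6014.
At q = 7.1: demand price = 105.25 − 2.52·7.1 = 87.358; supply price = 1.5 + 5.25·7.1 = 38.775.
Δq = 13.3526 − 7.1 = 6.2526; wedge = 87.358 − 38.775 = 48.583.
Welfare loss = ½ × 6.2526 × 48.583 = $151.89 thousand.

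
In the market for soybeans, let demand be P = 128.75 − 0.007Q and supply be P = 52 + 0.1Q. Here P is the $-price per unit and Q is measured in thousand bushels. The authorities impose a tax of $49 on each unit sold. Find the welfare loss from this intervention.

Competitive equilibrium: 128.75 − 0.007Q = 52 + 0.1Q → Q* = 717.2897, P* = 123.729.
With the tax, the buyer price exceeds the seller price by 49: (128.75 − 0.007Q) − (52 + 0.1Q) = 49 → Q' = 259.3458.
ΔQ = 717.2897 − 259.3458 = 457.9439; the wedge equals the tax, 49.
The triangle = ½ × 457.9439 × 49 = $11219.63 thousand.

$11219.63 thousand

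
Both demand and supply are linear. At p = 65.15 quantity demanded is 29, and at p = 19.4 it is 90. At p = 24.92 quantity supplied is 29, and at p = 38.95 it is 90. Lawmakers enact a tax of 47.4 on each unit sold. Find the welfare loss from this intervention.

1146.31

Demand slope = (19.4 − 65.15)/(90 − 29) = −0.75, so p = 86.9 − 0.75q.
Supply slope = (38.95 − 24.92)/(90 − 29) = 0.23, so p = 18.25 + 0.23q.
Competitive equilibrium: 86.9 − 0.75q = 18.25 + 0.23q → q* = 70.051, p* = 34.3617.
With the tax, the buyer price exceeds the seller price by 47.4: (86.9 − 0.75q) − (18.25 + 0.23q) = 47.4 → q' = 21.6837.
Δq = 70.051 − 21.6837 = 48.3673; the wedge equals the tax, 47.4.
Deadweight loss = ½ × 48.3673 × 47.4 = 1146.31.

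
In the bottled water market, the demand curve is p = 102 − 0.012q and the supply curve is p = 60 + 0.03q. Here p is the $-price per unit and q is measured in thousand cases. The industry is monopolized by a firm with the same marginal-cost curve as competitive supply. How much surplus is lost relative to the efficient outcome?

Competitive equilibrium: 102 − 0.012q = 60 + 0.03q → q* = 1000, p* = 90.
Marginal revenue: MR = 102 − 0.024q. Set MR = MC: 102 − 0.024q = 60 + 0.03q → q_m = 777.7778.
Price p_m = 102 − 0.012·777.7778 = 92.6667; MC(q_m) = 60 + 0.03·777.7778 = 83.3333.
Competitive q* = 1000, so Δq = 222.2222; wedge = 92.6667 − 83.3333 = 9.3334.
The triangle = ½ × 222.2222 × 9.3334 = $1037.04 thousand.

$1037.04 thousand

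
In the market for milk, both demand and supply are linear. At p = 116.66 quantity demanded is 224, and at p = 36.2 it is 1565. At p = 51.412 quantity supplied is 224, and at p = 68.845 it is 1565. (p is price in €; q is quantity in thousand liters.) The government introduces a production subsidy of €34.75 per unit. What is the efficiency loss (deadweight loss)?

Demand slope = (36.2 − 116.66)/(1565 − 224) = −0.06, so p = 130.1 − 0.06q.
Supply slope = (68.845 − 51.412)/(1565 − 224) = 0.013, so p = 48.5 + 0.013q.
Competitive equilibrium: 130.1 − 0.06q = 48.5 + 0.013q → q* = 1117.8082, p* = 63.0315.
The subsidy lowers effective supply by 34.75: p = 13.75 + 0.013q.
New quantity: 130.1 − 0.06q = 13.75 + 0.013q → q' = 1593.8356.
Overproduction Δq = 1593.8356 − 1117.8082 = 476.0274; wedge = subsidy = 34.75.
Deadweight loss = ½ × 476.0274 × 34.75 = €8270.98 thousand.

€8270.98 thousand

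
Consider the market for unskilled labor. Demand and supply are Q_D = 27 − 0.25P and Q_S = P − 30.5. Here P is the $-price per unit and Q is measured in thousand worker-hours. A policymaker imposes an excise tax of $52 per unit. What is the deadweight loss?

In inverse form: demand P = 108 − 4Q, supply P = 30.5 + Q.
Competitive equilibrium: 108 − 4Q = 30.5 + Q → Q* = 15.5, P* = 46.
With the tax, the buyer price exceeds the seller price by 52: (108 − 4Q) − (30.5 + Q) = 52 → Q' = 5.1.
ΔQ = 15.5 − 5.1 = 10.4; the wedge equals the tax, 52.
Welfare loss = ½ × 10.4 × 52 = $270.40 thousand.

$270.40 thousand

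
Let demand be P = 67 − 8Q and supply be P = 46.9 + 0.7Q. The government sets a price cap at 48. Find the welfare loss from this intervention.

2.38

Competitive equilibrium: 67 − 8Q = 46.9 + 0.7Q → Q* = 2.3103, P* = 48.5172.
At the ceiling P = 48, quantity supplied = (48 − 46.9)/0.7 = 1.5714.
Willingness to pay at Q' = 1.5714: 67 − 8·1.5714 = 54.4288.
ΔQ = 2.3103 − 1.5714 = 0.7389; wedge = 54.4288 − 48 = 6.4288.
DWL = ½ × 0.7389 × 6.4288 = 2.38.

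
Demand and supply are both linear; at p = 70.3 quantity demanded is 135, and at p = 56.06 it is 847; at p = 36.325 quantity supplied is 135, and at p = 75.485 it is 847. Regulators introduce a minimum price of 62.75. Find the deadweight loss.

Demand slope = (56.06 − 70.3)/(847 − 135) = −0.02, so p = 73 − 0.02q.
Supply slope = (75.485 − 36.325)/(847 − 135) = 0.055, so p = 28.9 + 0.055q.
Competitive equilibrium: 73 − 0.02q = 28.9 + 0.055q → q* = 588, p* = 61.24.
At the floor p = 62.75, quantity demanded = (73 − 62.75)/0.02 = 512.5.
Sellers' marginal cost at q' = 512.5: 28.9 + 0.055·512.5 = 57.0875.
Δq = 588 − 512.5 = 75.5; wedge = 62.75 − 57.0875 = 5.6625.
The triangle = ½ × 75.5 × 5.6625 = 213.76.

213.76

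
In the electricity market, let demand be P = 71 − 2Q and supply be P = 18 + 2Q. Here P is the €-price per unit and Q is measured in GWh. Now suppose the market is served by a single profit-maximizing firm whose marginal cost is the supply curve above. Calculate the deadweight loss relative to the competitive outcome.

€39.01

Competitive equilibrium: 71 − 2Q = 18 + 2Q → Q* = 13.25, P* = 44.5.
Marginal revenue: MR = 71 − 4Q. Set MR = MC: 71 − 4Q = 18 + 2Q → Q_m = 8.8333.
Price P_m = 71 − 2·8.8333 = 53.3334; MC(Q_m) = 18 + 2·8.8333 = 35.6666.
Competitive Q* = 13.25, so ΔQ = 4.4167; wedge = 53.3334 − 35.6666 = 17.6668.
Welfare loss = ½ × 4.4167 × 17.6668 = €39.01.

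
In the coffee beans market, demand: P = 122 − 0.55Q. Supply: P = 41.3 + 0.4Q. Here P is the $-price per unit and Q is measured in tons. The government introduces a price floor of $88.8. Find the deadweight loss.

$287.07

Competitive equilibrium: 122 − 0.55Q = 41.3 + 0.4Q → Q* = 84.9474, P* = 75.2789.
At the floor P = 88.8, quantity demanded = (122 − 88.8)/0.55 = 60.3636.
Sellers' marginal cost at Q' = 60.3636: 41.3 + 0.4·60.3636 = 65.4454.
ΔQ = 84.9474 − 60.3636 = 24.5838; wedge = 88.8 − 65.4454 = 23.3546.
Deadweight loss = ½ × 24.5838 × 23.3546 = $287.07.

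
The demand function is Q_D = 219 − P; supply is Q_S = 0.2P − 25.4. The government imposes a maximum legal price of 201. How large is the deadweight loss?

In inverse form: demand P = 219 − Q, supply P = 127 + 5Q.
Competitive equilibrium: 219 − Q = 127 + 5Q → Q* = 15.3333, P* = 203.6667.
At the ceiling P = 201, quantity supplied = (201 − 127)/5 = 14.8.
Willingness to pay at Q' = 14.8: 219 − 1·14.8 = 204.2.
ΔQ = 15.3333 − 14.8 = 0.5333; wedge = 204.2 − 201 = 3.2.
Deadweight loss = ½ × 0.5333 × 3.2 = 0.85.

0.85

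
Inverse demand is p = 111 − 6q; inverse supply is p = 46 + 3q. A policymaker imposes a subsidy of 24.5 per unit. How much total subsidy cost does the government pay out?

243.64

Competitive equilibrium: 111 − 6q = 46 + 3q → q* = 7.2222, p* = 67.6667.
The subsidy lowers effective supply by 24.5: p = 21.5 + 3q.
New quantity: 111 − 6q = 21.5 + 3q → q' = 9.9444.
Total subsidy cost = 24.5 × 9.9444 = 243.64.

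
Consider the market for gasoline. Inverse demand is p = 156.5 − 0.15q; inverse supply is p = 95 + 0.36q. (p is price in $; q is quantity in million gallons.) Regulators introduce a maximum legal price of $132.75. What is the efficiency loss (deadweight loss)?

$63.07 million

Competitive equilibrium: 156.5 − 0.15q = 95 + 0.36q → q* = 120.5882, p* = 138.4118.
At the ceiling p = 132.75, quantity supplied = (132.75 − 95)/0.36 = 104.8611.
Willingness to pay at q' = 104.8611: 156.5 − 0.15·104.8611 = 140.7708.
Δq = 120.5882 − 104.8611 = 15.7271; wedge = 140.7708 − 132.75 = 8.0208.
DWL = ½ × 15.7271 × 8.0208 = $63.07 million.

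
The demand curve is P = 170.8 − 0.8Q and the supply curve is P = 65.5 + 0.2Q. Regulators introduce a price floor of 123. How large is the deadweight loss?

1037.40

Competitive equilibrium: 170.8 − 0.8Q = 65.5 + 0.2Q → Q* = 105.3, P* = 86.56.
At the floor P = 123, quantity demanded = (170.8 − 123)/0.8 = 59.75.
Sellers' marginal cost at Q' = 59.75: 65.5 + 0.2·59.75 = 77.45.
ΔQ = 105.3 − 59.75 = 45.55; wedge = 123 − 77.45 = 45.55.
Welfare loss = ½ × 45.55 × 45.55 = 1037.40.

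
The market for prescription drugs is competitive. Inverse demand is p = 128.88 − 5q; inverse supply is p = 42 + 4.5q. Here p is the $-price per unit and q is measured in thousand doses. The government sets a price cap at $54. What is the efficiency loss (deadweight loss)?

Competitive equilibrium: 128.88 − 5q = 42 + 4.5q → q* = 9.1453, p* = 83.1537.
At the ceiling p = 54, quantity supplied = (54 − 42)/4.5 = 2.6667.
Willingness to pay at q' = 2.6667: 128.88 − 5·2.6667 = 115.5465.
Δq = 9.1453 − 2.6667 = 6.4786; wedge = 115.5465 − 54 = 61.5465.
DWL = ½ × 6.4786 × 61.5465 = $199.37 thousand.

$199.37 thousand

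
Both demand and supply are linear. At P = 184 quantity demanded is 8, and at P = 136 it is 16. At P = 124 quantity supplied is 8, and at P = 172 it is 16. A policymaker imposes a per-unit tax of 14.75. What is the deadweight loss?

9.07

Demand slope = (136 − 184)/(16 − 8) = −6, so P = 232 − 6Q.
Supply slope = (172 − 124)/(16 − 8) = 6, so P = 76 + 6Q.
Competitive equilibrium: 232 − 6Q = 76 + 6Q → Q* = 13, P* = 154.
With the tax, the buyer price exceeds the seller price by 14.75: (232 − 6Q) − (76 + 6Q) = 14.75 → Q' = 11.7708.
ΔQ = 13 − 11.7708 = 1.2292; the wedge equals the tax, 14.75.
The triangle = ½ × 1.2292 × 14.75 = 9.07.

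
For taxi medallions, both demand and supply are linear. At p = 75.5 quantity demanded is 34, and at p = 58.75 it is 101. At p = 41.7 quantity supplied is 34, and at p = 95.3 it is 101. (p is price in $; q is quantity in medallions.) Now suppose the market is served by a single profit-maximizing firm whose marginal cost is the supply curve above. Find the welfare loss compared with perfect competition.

$85.06

Demand slope = (58.75 − 75.5)/(101 − 34) = −0.25, so p = 84 − 0.25q.
Supply slope = (95.3 − 41.7)/(101 − 34) = 0.8, so p = 14.5 + 0.8q.
Competitive equilibrium: 84 − 0.25q = 14.5 + 0.8q → q* = 66.1905, p* = 67.4524.
Marginal revenue: MR = 84 − 0.5q. Set MR = MC: 84 − 0.5q = 14.5 + 0.8q → q_m = 53.4615.
Price p_m = 84 − 0.25·53.4615 = 70.6346; MC(q_m) = 14.5 + 0.8·53.4615 = 57.2692.
Competitive q* = 66.1905, so Δq = 12.729; wedge = 70.6346 − 57.2692 = 13.3654.
Deadweight loss = ½ × 12.729 × 13.3654 = $85.06.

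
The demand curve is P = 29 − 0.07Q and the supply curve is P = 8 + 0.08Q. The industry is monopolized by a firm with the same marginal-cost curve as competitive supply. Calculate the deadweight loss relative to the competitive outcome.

Competitive equilibrium: 29 − 0.07Q = 8 + 0.08Q → Q* = 140, P* = 19.2.
Marginal revenue: MR = 29 − 0.14Q. Set MR = MC: 29 − 0.14Q = 8 + 0.08Q → Q_m = 95.4545.
Price P_m = 29 − 0.07·95.4545 = 22.3182; MC(Q_m) = 8 + 0.08·95.4545 = 15.6364.
Competitive Q* = 140, so ΔQ = 44.5455; wedge = 22.3182 − 15.6364 = 6.6818.
Welfare loss = ½ × 44.5455 × 6.6818 = 148.82.

148.82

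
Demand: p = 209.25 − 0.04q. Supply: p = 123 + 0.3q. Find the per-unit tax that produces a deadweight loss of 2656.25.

Competitive equilibrium: 209.25 − 0.04q = 123 + 0.3q → q* = 253.6765, p* = 199.1029.
A tax t gives Δq = t/0.34 and wedge t, so DWL = t²/0.68.
t²/0.68 = 2656.25 → t² = 1806.25 → t = 42.5.

42.5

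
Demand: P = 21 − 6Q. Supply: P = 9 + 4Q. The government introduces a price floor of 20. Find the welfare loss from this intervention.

Competitive equilibrium: 21 − 6Q = 9 + 4Q → Q* = 1.2, P* = 13.8.
At the floor P = 20, quantity demanded = (21 − 20)/6 = 0.1667.
Sellers' marginal cost at Q' = 0.1667: 9 + 4·0.1667 = 9.6668.
ΔQ = 1.2 − 0.1667 = 1.0333; wedge = 20 − 9.6668 = 10.3332.
The triangle = ½ × 1.0333 × 10.3332 = 5.34.

5.34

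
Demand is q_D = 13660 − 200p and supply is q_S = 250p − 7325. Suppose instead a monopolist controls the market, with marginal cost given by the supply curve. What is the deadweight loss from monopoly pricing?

10778.06

In inverse form: demand p = 68.3 − 0.005q, supply p = 29.3 + 0.004q.
Competitive equilibrium: 68.3 − 0.005q = 29.3 + 0.004q → q* = 4333.33333, p* = 46.63333.
Marginal revenue: MR = 68.3 − 0.01q. Set MR = MC: 68.3 − 0.01q = 29.3 + 0.004q → q_m = 2785.71429.
Price p_m = 68.3 − 0.005·2785.71429 = 54.37143; MC(q_m) = 29.3 + 0.004·2785.71429 = 40.44286.
Competitive q* = 4333.33333, so Δq = 1547.61904; wedge = 54.37143 − 40.44286 = 13.92857.
DWL = ½ × 1547.61904 × 13.92857 = 10778.06.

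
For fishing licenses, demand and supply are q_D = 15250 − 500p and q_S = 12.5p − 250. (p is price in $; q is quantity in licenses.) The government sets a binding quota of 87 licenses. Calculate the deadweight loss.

$69.09

In inverse form: demand p = 30.5 − 0.002q, supply p = 20 + 0.08q.
Competitive equilibrium: 30.5 − 0.002q = 20 + 0.08q → q* = 128.0488, p* = 30.2439.
At q = 87: demand price = 30.5 − 0.002·87 = 30.326; supply price = 20 + 0.08·87 = 26.96.
Δq = 128.0488 − 87 = 41.0488; wedge = 30.326 − 26.96 = 3.366.
DWL = ½ × 41.0488 × 3.366 = $69.09.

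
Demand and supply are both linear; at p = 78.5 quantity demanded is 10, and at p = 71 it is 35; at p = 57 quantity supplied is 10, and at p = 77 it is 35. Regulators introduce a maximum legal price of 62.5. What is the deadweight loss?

88.30

Demand slope = (71 − 78.5)/(35 − 10) = −0.3, so p = 81.5 − 0.3q.
Supply slope = (77 − 57)/(35 − 10) = 0.8, so p = 49 + 0.8q.
Competitive equilibrium: 81.5 − 0.3q = 49 + 0.8q → q* = 29.5455, p* = 72.6364.
At the ceiling p = 62.5, quantity supplied = (62.5 − 49)/0.8 = 16.875.
Willingness to pay at q' = 16.875: 81.5 − 0.3·16.875 = 76.4375.
Δq = 29.5455 − 16.875 = 12.6705; wedge = 76.4375 − 62.5 = 13.9375.
Deadweight loss = ½ × 12.6705 × 13.9375 = 88.30.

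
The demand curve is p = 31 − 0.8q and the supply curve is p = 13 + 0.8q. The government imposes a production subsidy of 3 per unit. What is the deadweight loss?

Competitive equilibrium: 31 − 0.8q = 13 + 0.8q → q* = 11.25, p* = 22.
The subsidy lowers effective supply by 3: p = 10 + 0.8q.
New quantity: 31 − 0.8q = 10 + 0.8q → q' = 13.125.
Overproduction Δq = 13.125 − 11.25 = 1.875; wedge = subsidy = 3.
Welfare loss = ½ × 1.875 × 3 = 2.81.

2.81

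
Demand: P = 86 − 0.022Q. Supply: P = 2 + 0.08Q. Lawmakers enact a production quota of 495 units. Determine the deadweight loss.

5504.51

Competitive equilibrium: 86 − 0.022Q = 2 + 0.08Q → Q* = 823.5294, P* = 67.8824.
At Q = 495: demand price = 86 − 0.022·495 = 75.11; supply price = 2 + 0.08·495 = 41.6.
ΔQ = 823.5294 − 495 = 328.5294; wedge = 75.11 − 41.6 = 33.51.
DWL = ½ × 328.5294 × 33.51 = 5504.51.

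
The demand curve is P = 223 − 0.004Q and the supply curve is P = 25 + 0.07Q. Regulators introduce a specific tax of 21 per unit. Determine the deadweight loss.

Competitive equilibrium: 223 − 0.004Q = 25 + 0.07Q → Q* = 2675.6757, P* = 212.2973.
With the tax, the buyer price exceeds the seller price by 21: (223 − 0.004Q) − (25 + 0.07Q) = 21 → Q' = 2391.8919.
ΔQ = 2675.6757 − 2391.8919 = 283.7838; the wedge equals the tax, 21.
Welfare loss = ½ × 283.7838 × 21 = 2979.73.

2979.73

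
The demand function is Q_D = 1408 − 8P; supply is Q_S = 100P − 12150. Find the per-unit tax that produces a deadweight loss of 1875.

22.5

In inverse form: demand P = 176 − 0.125Q, supply P = 121.5 + 0.01Q.
Competitive equilibrium: 176 − 0.125Q = 121.5 + 0.01Q → Q* = 403.7037, P* = 125.537.
A tax t gives ΔQ = t/0.135 and wedge t, so DWL = t²/0.27.
t²/0.27 = 1875 → t² = 506.25 → t = 22.5.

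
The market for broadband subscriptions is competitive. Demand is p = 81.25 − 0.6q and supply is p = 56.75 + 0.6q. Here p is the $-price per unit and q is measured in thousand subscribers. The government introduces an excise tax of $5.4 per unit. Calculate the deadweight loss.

Competitive equilibrium: 81.25 − 0.6q = 56.75 + 0.6q → q* = 20.4167, p* = 69.
With the tax, the buyer price exceeds the seller price by 5.4: (81.25 − 0.6q) − (56.75 + 0.6q) = 5.4 → q' = 15.9167.
Δq = 20.4167 − 15.9167 = 4.5; the wedge equals the tax, 5.4.
Deadweight loss = ½ × 4.5 × 5.4 = $12.15 thousand.

$12.15 thousand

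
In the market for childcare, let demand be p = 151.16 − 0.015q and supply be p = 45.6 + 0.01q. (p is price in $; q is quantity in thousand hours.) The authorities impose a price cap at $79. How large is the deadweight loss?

$9732.872 thousand

Competitive equilibrium: 151.16 − 0.015q = 45.6 + 0.01q → q* = 4222.4, p* = 87.824.
At the ceiling p = 79, quantity supplied = (79 − 45.6)/0.01 = 3340.
Willingness to pay at q' = 3340: 151.16 − 0.015·3340 = 101.06.
Δq = 4222.4 − 3340 = 882.4; wedge = 101.06 − 79 = 22.06.
Welfare loss = ½ × 882.4 × 22.06 = $9732.872 thousand.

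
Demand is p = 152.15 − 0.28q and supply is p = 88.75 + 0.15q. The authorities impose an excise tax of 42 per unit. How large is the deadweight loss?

2051.16

Competitive equilibrium: 152.15 − 0.28q = 88.75 + 0.15q → q* = 147.4419, p* = 110.8663.
With the tax, the buyer price exceeds the seller price by 42: (152.15 − 0.28q) − (88.75 + 0.15q) = 42 → q' = 49.7674.
Δq = 147.4419 − 49.7674 = 97.6745; the wedge equals the tax, 42.
The triangle = ½ × 97.6745 × 42 = 2051.16.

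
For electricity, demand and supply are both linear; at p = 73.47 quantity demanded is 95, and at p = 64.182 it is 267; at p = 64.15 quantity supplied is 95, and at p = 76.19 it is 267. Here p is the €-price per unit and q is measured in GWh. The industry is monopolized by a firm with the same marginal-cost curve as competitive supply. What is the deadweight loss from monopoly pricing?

€165.22

Demand slope = (64.182 − 73.47)/(267 − 95) = −0.054, so p = 78.6 − 0.054q.
Supply slope = (76.19 − 64.15)/(267 − 95) = 0.07, so p = 57.5 + 0.07q.
Competitive equilibrium: 78.6 − 0.054q = 57.5 + 0.07q → q* = 170.1613, p* = 69.4113.
Marginal revenue: MR = 78.6 − 0.108q. Set MR = MC: 78.6 − 0.108q = 57.5 + 0.07q → q_m = 118.5393.
Price p_m = 78.6 − 0.054·118.5393 = 72.1989; MC(q_m) = 57.5 + 0.07·118.5393 = 65.7978.
Competitive q* = 170.1613, so Δq = 51.622; wedge = 72.1989 − 65.7978 = 6.4011.
Deadweight loss = ½ × 51.622 × 6.4011 = €165.22.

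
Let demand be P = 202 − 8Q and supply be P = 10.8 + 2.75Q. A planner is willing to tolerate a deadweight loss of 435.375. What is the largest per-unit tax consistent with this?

Competitive equilibrium: 202 − 8Q = 10.8 + 2.75Q → Q* = 17.786, P* = 59.7116.
A tax t gives ΔQ = t/10.75 and wedge t, so DWL = t²/21.5.
t²/21.5 = 435.375 → t² = 9360.5625 → t = 96.75.

96.75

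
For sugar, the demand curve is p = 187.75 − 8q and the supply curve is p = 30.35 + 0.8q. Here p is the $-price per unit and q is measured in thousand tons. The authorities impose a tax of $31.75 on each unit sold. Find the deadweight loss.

Competitive equilibrium: 187.75 − 8q = 30.35 + 0.8q → q* = 17.8864, p* = 44.6591.
With the tax, the buyer price exceeds the seller price by 31.75: (187.75 − 8q) − (30.35 + 0.8q) = 31.75 → q' = 14.2784.
Δq = 17.8864 − 14.2784 = 3.608; the wedge equals the tax, 31.75.
Deadweight loss = ½ × 3.608 × 31.75 = $57.28 thousand.

$57.28 thousand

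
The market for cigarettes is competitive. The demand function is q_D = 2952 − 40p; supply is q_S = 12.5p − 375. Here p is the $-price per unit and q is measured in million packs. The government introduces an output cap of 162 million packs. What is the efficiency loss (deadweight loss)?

In inverse form: demand p = 73.8 − 0.025q, supply p = 30 + 0.08q.
Competitive equilibrium: 73.8 − 0.025q = 30 + 0.08q → q* = 417.1429, p* = 63.3714.
At q = 162: demand price = 73.8 − 0.025·162 = 69.75; supply price = 30 + 0.08·162 = 42.96.
Δq = 417.1429 − 162 = 255.1429; wedge = 69.75 − 42.96 = 26.79.
The triangle = ½ × 255.1429 × 26.79 = $3417.64 million.

$3417.64 million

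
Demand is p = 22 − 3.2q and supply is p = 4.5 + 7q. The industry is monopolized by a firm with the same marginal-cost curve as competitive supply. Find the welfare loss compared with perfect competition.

0.86

Competitive equilibrium: 22 − 3.2q = 4.5 + 7q → q* = 1.7157, p* = 16.5098.
Marginal revenue: MR = 22 − 6.4q. Set MR = MC: 22 − 6.4q = 4.5 + 7q → q_m = 1.306.
Price p_m = 22 − 3.2·1.306 = 17.8208; MC(q_m) = 4.5 + 7·1.306 = 13.642.
Competitive q* = 1.7157, so Δq = 0.4097; wedge = 17.8208 − 13.642 = 4.1788.
Deadweight loss = ½ × 0.4097 × 4.1788 = 0.86.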